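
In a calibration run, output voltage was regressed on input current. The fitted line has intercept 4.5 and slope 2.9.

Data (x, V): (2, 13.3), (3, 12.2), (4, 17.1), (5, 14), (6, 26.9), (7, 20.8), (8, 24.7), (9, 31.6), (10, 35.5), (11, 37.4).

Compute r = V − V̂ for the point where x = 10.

V̂ = 4.5 + 2.9·10 = 33.5
r = 35.5 − 33.5 = 2

r = 2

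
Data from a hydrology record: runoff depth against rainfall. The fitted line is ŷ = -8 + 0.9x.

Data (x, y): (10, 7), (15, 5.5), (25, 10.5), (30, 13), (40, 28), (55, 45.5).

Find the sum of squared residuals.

SSE = 104

x=10: ŷ = -8 + 0.9·10 = 1; r = 7 − 1 = 6
x=15: ŷ = -8 + 0.9·15 = 5.5; r = 5.5 − 5.5 = 0
x=25: ŷ = -8 + 0.9·25 = 14.5; r = 10.5 − 14.5 = -4
x=30: ŷ = -8 + 0.9·30 = 19; r = 13 − 19 = -6
x=40: ŷ = -8 + 0.9·40 = 28; r = 28 − 28 = 0
x=55: ŷ = -8 + 0.9·55 = 41.5; r = 45.5 − 41.5 = 4
SSE = 36 + 0 + 16 + 36 + 0 + 16 = 104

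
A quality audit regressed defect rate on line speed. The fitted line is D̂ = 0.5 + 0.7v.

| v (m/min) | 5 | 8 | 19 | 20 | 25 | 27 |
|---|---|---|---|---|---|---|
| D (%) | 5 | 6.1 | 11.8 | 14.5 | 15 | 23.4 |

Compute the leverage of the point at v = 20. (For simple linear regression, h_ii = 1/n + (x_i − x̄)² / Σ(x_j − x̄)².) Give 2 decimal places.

v̄ = (5 + 8 + 19 + 20 + 25 + 27)/6 = 17.3333
Σ(v − v̄)² = 152.111 + 87.1111 + 2.77778 + 7.11111 + 58.7778 + 93.4444 = 401.333
h = 1/6 + (2.66667)²/401.333 = 0.166667 + 0.0177187 = 0.18

h = 0.18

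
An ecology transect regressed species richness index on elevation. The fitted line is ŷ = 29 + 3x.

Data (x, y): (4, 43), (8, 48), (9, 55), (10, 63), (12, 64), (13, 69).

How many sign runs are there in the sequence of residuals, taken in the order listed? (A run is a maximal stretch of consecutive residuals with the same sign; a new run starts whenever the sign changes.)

5 runs

x=4: ŷ = 29 + 3·4 = 41; r = 43 − 41 = 2
x=8: ŷ = 29 + 3·8 = 53; r = 48 − 53 = -5
x=9: ŷ = 29 + 3·9 = 56; r = 55 − 56 = -1
x=10: ŷ = 29 + 3·10 = 59; r = 63 − 59 = 4
x=12: ŷ = 29 + 3·12 = 65; r = 64 − 65 = -1
x=13: ŷ = 29 + 3·13 = 68; r = 69 − 68 = 1
Signs: + − − + − +
Runs: +×1, −×2, +×1, −×1, +×1 → 5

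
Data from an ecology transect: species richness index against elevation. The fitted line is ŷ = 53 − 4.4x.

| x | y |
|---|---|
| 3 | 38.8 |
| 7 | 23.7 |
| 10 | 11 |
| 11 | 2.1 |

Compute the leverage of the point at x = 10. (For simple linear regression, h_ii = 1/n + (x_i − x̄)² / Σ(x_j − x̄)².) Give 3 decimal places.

h = 0.381

x̄ = (3 + 7 + 10 + 11)/4 = 7.75
Σ(x − x̄)² = 22.5625 + 0.5625 + 5.0625 + 10.5625 = 38.75
h = 1/4 + (2.25)²/38.75 = 0.25 + 0.130645 = 0.381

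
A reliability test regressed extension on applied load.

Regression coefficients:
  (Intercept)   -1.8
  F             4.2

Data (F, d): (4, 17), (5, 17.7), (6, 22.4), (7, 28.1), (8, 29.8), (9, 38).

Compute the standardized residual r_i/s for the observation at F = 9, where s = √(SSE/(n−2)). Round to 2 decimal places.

F=4: ŷ = -1.8 + 4.2·4 = 15; r = 17 − 15 = 2
F=5: ŷ = -1.8 + 4.2·5 = 19.2; r = 17.7 − 19.2 = -1.5
F=6: ŷ = -1.8 + 4.2·6 = 23.4; r = 22.4 − 23.4 = -1
F=7: ŷ = -1.8 + 4.2·7 = 27.6; r = 28.1 − 27.6 = 0.5
F=8: ŷ = -1.8 + 4.2·8 = 31.8; r = 29.8 − 31.8 = -2
F=9: ŷ = -1.8 + 4.2·9 = 36; r = 38 − 36 = 2
SSE = 4 + 2.25 + 1 + 0.25 + 4 + 4 = 15.5
s = √(15.5/4) = 1.9685
r/s = 2 / 1.9685 = 1.02

1.02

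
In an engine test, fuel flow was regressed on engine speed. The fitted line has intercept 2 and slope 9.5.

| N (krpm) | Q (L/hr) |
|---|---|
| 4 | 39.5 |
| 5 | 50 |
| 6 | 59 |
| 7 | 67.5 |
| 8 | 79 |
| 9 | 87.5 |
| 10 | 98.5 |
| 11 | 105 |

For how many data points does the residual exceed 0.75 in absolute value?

4

N=4: ŷ = 2 + 9.5·4 = 40; e = 39.5 − 40 = -0.5
N=5: ŷ = 2 + 9.5·5 = 49.5; e = 50 − 49.5 = 0.5
N=6: ŷ = 2 + 9.5·6 = 59; e = 59 − 59 = 0
N=7: ŷ = 2 + 9.5·7 = 68.5; e = 67.5 − 68.5 = -1
N=8: ŷ = 2 + 9.5·8 = 78; e = 79 − 78 = 1
N=9: ŷ = 2 + 9.5·9 = 87.5; e = 87.5 − 87.5 = 0
N=10: ŷ = 2 + 9.5·10 = 97; e = 98.5 − 97 = 1.5
N=11: ŷ = 2 + 9.5·11 = 106.5; e = 105 − 106.5 = -1.5
|e| > 0.75: N=7 (|e|=1), N=8 (|e|=1), N=10 (|e|=1.5), N=11 (|e|=1.5) → 4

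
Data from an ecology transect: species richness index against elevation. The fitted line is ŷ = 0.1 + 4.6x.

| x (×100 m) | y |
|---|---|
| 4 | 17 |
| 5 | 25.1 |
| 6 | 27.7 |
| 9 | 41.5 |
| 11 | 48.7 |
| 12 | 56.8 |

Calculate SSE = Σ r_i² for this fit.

x=4: ŷ = 0.1 + 4.6·4 = 18.5; r = 17 − 18.5 = -1.5
x=5: ŷ = 0.1 + 4.6·5 = 23.1; r = 25.1 − 23.1 = 2
x=6: ŷ = 0.1 + 4.6·6 = 27.7; r = 27.7 − 27.7 = 0
x=9: ŷ = 0.1 + 4.6·9 = 41.5; r = 41.5 − 41.5 = 0
x=11: ŷ = 0.1 + 4.6·11 = 50.7; r = 48.7 − 50.7 = -2
x=12: ŷ = 0.1 + 4.6·12 = 55.3; r = 56.8 − 55.3 = 1.5
SSE = 2.25 + 4 + 0 + 0 + 4 + 2.25 = 12.5

SSE = 12.5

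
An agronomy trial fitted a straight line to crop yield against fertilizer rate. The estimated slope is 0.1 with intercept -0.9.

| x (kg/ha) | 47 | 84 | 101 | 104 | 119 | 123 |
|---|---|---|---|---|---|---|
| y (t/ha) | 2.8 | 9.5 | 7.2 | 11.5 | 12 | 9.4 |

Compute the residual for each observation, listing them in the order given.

x=47: ŷ = -0.9 + 0.1·47 = 3.8; r = 2.8 − 3.8 = -1
x=84: ŷ = -0.9 + 0.1·84 = 7.5; r = 9.5 − 7.5 = 2
x=101: ŷ = -0.9 + 0.1·101 = 9.2; r = 7.2 − 9.2 = -2
x=104: ŷ = -0.9 + 0.1·104 = 9.5; r = 11.5 − 9.5 = 2
x=119: ŷ = -0.9 + 0.1·119 = 11; r = 12 − 11 = 1
x=123: ŷ = -0.9 + 0.1·123 = 11.4; r = 9.4 − 11.4 = -2

-1, 2, -2, 2, 1, -2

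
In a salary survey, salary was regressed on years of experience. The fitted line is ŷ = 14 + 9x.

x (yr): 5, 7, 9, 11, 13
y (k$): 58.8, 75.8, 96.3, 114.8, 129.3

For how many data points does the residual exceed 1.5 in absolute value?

2

x=5: ŷ = 14 + 9·5 = 59; e = 58.8 − 59 = -0.2
x=7: ŷ = 14 + 9·7 = 77; e = 75.8 − 77 = -1.2
x=9: ŷ = 14 + 9·9 = 95; e = 96.3 − 95 = 1.3
x=11: ŷ = 14 + 9·11 = 113; e = 114.8 − 113 = 1.8
x=13: ŷ = 14 + 9·13 = 131; e = 129.3 − 131 = -1.7
|e| > 1.5: x=11 (|e|=1.8), x=13 (|e|=1.7) → 2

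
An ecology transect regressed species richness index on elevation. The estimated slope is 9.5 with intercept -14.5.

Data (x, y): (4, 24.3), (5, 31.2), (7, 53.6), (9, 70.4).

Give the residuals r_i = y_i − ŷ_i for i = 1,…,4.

0.8, -1.8, 1.6, -0.6

x=4: ŷ = -14.5 + 9.5·4 = 23.5; r = 24.3 − 23.5 = 0.8
x=5: ŷ = -14.5 + 9.5·5 = 33; r = 31.2 − 33 = -1.8
x=7: ŷ = -14.5 + 9.5·7 = 52; r = 53.6 − 52 = 1.6
x=9: ŷ = -14.5 + 9.5·9 = 71; r = 70.4 − 71 = -0.6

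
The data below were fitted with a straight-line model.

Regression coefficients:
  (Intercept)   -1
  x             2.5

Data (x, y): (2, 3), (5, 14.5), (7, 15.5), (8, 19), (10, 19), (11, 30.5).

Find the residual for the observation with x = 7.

ŷ = -1 + 2.5·7 = 16.5
r = 15.5 − 16.5 = -1

r = -1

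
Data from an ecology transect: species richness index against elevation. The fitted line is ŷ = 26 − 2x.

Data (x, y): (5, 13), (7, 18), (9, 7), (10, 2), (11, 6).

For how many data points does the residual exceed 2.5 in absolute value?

x=5: ŷ = 26 − 2·5 = 16; e = 13 − 16 = -3
x=7: ŷ = 26 − 2·7 = 12; e = 18 − 12 = 6
x=9: ŷ = 26 − 2·9 = 8; e = 7 − 8 = -1
x=10: ŷ = 26 − 2·10 = 6; e = 2 − 6 = -4
x=11: ŷ = 26 − 2·11 = 4; e = 6 − 4 = 2
|e| > 2.5: x=5 (|e|=3), x=7 (|e|=6), x=10 (|e|=4) → 3

3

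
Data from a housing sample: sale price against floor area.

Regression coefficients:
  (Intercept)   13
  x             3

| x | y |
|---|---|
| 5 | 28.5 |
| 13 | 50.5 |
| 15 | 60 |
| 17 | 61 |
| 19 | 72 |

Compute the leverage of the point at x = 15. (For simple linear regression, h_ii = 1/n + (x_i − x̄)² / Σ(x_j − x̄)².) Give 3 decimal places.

x̄ = (5 + 13 + 15 + 17 + 19)/5 = 13.8
Σ(x − x̄)² = 77.44 + 0.64 + 1.44 + 10.24 + 27.04 = 116.8
h = 1/5 + (1.2)²/116.8 = 0.2 + 0.0123288 = 0.212

h = 0.212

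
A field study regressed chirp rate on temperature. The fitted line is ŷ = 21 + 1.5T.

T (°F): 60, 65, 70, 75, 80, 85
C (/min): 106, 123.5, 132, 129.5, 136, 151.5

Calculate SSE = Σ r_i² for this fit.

SSE = 136

T=60: ŷ = 21 + 1.5·60 = 111; r = 106 − 111 = -5
T=65: ŷ = 21 + 1.5·65 = 118.5; r = 123.5 − 118.5 = 5
T=70: ŷ = 21 + 1.5·70 = 126; r = 132 − 126 = 6
T=75: ŷ = 21 + 1.5·75 = 133.5; r = 129.5 − 133.5 = -4
T=80: ŷ = 21 + 1.5·80 = 141; r = 136 − 141 = -5
T=85: ŷ = 21 + 1.5·85 = 148.5; r = 151.5 − 148.5 = 3
SSE = 25 + 25 + 36 + 16 + 25 + 9 = 136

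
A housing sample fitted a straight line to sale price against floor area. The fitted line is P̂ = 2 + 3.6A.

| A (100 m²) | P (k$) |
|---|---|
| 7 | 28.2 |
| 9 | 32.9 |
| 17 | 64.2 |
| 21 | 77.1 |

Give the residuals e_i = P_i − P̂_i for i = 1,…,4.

1, -1.5, 1, -0.5

A=7: P̂ = 2 + 3.6·7 = 27.2; e = 28.2 − 27.2 = 1
A=9: P̂ = 2 + 3.6·9 = 34.4; e = 32.9 − 34.4 = -1.5
A=17: P̂ = 2 + 3.6·17 = 63.2; e = 64.2 − 63.2 = 1
A=21: P̂ = 2 + 3.6·21 = 77.6; e = 77.1 − 77.6 = -0.5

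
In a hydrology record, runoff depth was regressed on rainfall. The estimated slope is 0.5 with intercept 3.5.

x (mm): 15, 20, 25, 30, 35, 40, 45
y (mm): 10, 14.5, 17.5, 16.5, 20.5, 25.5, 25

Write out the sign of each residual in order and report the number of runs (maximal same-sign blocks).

x=15: ŷ = 3.5 + 0.5·15 = 11; e = 10 − 11 = -1
x=20: ŷ = 3.5 + 0.5·20 = 13.5; e = 14.5 − 13.5 = 1
x=25: ŷ = 3.5 + 0.5·25 = 16; e = 17.5 − 16 = 1.5
x=30: ŷ = 3.5 + 0.5·30 = 18.5; e = 16.5 − 18.5 = -2
x=35: ŷ = 3.5 + 0.5·35 = 21; e = 20.5 − 21 = -0.5
x=40: ŷ = 3.5 + 0.5·40 = 23.5; e = 25.5 − 23.5 = 2
x=45: ŷ = 3.5 + 0.5·45 = 26; e = 25 − 26 = -1
Signs: − + + − − + −
Runs: −×1, +×2, −×2, +×1, −×1 → 5

5 runs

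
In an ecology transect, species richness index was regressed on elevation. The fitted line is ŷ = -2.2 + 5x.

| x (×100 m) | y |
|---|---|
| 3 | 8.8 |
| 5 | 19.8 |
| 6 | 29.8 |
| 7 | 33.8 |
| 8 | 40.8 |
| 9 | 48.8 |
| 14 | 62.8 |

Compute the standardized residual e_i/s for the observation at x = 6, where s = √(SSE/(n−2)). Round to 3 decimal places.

0.447

x=3: ŷ = -2.2 + 5·3 = 12.8; e = 8.8 − 12.8 = -4
x=5: ŷ = -2.2 + 5·5 = 22.8; e = 19.8 − 22.8 = -3
x=6: ŷ = -2.2 + 5·6 = 27.8; e = 29.8 − 27.8 = 2
x=7: ŷ = -2.2 + 5·7 = 32.8; e = 33.8 − 32.8 = 1
x=8: ŷ = -2.2 + 5·8 = 37.8; e = 40.8 − 37.8 = 3
x=9: ŷ = -2.2 + 5·9 = 42.8; e = 48.8 − 42.8 = 6
x=14: ŷ = -2.2 + 5·14 = 67.8; e = 62.8 − 67.8 = -5
SSE = 16 + 9 + 4 + 1 + 9 + 36 + 25 = 100
s = √(100/5) = 4.47214
e/s = 2 / 4.47214 = 0.447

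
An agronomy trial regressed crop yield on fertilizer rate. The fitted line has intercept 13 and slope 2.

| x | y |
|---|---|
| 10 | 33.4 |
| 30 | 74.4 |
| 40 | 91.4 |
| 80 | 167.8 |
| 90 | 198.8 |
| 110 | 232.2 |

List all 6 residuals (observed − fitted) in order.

x=10: ŷ = 13 + 2·10 = 33; e = 33.4 − 33 = 0.4
x=30: ŷ = 13 + 2·30 = 73; e = 74.4 − 73 = 1.4
x=40: ŷ = 13 + 2·40 = 93; e = 91.4 − 93 = -1.6
x=80: ŷ = 13 + 2·80 = 173; e = 167.8 − 173 = -5.2
x=90: ŷ = 13 + 2·90 = 193; e = 198.8 − 193 = 5.8
x=110: ŷ = 13 + 2·110 = 233; e = 232.2 − 233 = -0.8

0.4, 1.4, -1.6, -5.2, 5.8, -0.8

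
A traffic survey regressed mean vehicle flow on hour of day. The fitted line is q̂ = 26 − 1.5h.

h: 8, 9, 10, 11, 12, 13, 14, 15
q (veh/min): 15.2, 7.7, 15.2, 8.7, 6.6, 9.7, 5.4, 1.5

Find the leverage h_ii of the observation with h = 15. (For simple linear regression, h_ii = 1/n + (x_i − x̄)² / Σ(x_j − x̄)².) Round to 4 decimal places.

h̄ = (8 + 9 + 10 + 11 + 12 + 13 + 14 + 15)/8 = 11.5
Σ(h − h̄)² = 12.25 + 6.25 + 2.25 + 0.25 + 0.25 + 2.25 + 6.25 + 12.25 = 42
h = 1/8 + (3.5)²/42 = 0.125 + 0.291667 = 0.4167

h = 0.4167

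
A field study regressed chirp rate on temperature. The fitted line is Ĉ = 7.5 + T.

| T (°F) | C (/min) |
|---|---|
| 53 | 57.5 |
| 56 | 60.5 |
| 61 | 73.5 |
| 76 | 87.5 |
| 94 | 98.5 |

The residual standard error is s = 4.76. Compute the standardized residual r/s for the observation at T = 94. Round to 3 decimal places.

-0.630

Ĉ = 7.5 + 94 = 101.5
r = 98.5 − 101.5 = -3
r/s = -3 / 4.76 = -0.630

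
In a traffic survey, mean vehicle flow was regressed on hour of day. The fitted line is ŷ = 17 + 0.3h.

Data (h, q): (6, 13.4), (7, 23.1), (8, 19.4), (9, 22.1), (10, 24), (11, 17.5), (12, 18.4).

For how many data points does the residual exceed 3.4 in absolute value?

h=6: ŷ = 17 + 0.3·6 = 18.8; r = 13.4 − 18.8 = -5.4
h=7: ŷ = 17 + 0.3·7 = 19.1; r = 23.1 − 19.1 = 4
h=8: ŷ = 17 + 0.3·8 = 19.4; r = 19.4 − 19.4 = 0
h=9: ŷ = 17 + 0.3·9 = 19.7; r = 22.1 − 19.7 = 2.4
h=10: ŷ = 17 + 0.3·10 = 20; r = 24 − 20 = 4
h=11: ŷ = 17 + 0.3·11 = 20.3; r = 17.5 − 20.3 = -2.8
h=12: ŷ = 17 + 0.3·12 = 20.6; r = 18.4 − 20.6 = -2.2
|r| > 3.4: h=6 (|r|=5.4), h=7 (|r|=4), h=10 (|r|=4) → 3

3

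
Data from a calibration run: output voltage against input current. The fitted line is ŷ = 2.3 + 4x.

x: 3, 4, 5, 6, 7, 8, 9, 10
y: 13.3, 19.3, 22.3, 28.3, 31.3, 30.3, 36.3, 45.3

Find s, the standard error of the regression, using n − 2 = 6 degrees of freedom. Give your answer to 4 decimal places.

x=3: ŷ = 2.3 + 4·3 = 14.3; r = 13.3 − 14.3 = -1
x=4: ŷ = 2.3 + 4·4 = 18.3; r = 19.3 − 18.3 = 1
x=5: ŷ = 2.3 + 4·5 = 22.3; r = 22.3 − 22.3 = 0
x=6: ŷ = 2.3 + 4·6 = 26.3; r = 28.3 − 26.3 = 2
x=7: ŷ = 2.3 + 4·7 = 30.3; r = 31.3 − 30.3 = 1
x=8: ŷ = 2.3 + 4·8 = 34.3; r = 30.3 − 34.3 = -4
x=9: ŷ = 2.3 + 4·9 = 38.3; r = 36.3 − 38.3 = -2
x=10: ŷ = 2.3 + 4·10 = 42.3; r = 45.3 − 42.3 = 3
SSE = 1 + 1 + 0 + 4 + 1 + 16 + 4 + 9 = 36
s = √(36/6) = √6 ≈ 2.4495

s = 2.4495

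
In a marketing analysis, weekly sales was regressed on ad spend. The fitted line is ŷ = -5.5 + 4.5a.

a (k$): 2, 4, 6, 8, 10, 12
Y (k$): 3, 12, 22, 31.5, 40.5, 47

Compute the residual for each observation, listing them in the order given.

-0.5, -0.5, 0.5, 1, 1, -1.5

a=2: ŷ = -5.5 + 4.5·2 = 3.5; r = 3 − 3.5 = -0.5
a=4: ŷ = -5.5 + 4.5·4 = 12.5; r = 12 − 12.5 = -0.5
a=6: ŷ = -5.5 + 4.5·6 = 21.5; r = 22 − 21.5 = 0.5
a=8: ŷ = -5.5 + 4.5·8 = 30.5; r = 31.5 − 30.5 = 1
a=10: ŷ = -5.5 + 4.5·10 = 39.5; r = 40.5 − 39.5 = 1
a=12: ŷ = -5.5 + 4.5·12 = 48.5; r = 47 − 48.5 = -1.5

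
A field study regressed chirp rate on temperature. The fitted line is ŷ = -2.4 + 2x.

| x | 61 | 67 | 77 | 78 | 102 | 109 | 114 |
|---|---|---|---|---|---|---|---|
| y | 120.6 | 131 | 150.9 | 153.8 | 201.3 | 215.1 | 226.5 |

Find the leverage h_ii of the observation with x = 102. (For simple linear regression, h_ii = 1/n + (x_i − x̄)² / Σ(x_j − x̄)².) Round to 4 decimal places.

x̄ = (61 + 67 + 77 + 78 + 102 + 109 + 114)/7 = 86.8571
Σ(x − x̄)² = 668.592 + 394.306 + 97.1633 + 78.449 + 229.306 + 490.306 + 736.735 = 2694.86
h = 1/7 + (15.1429)²/2694.86 = 0.142857 + 0.0850903 = 0.2279

h = 0.2279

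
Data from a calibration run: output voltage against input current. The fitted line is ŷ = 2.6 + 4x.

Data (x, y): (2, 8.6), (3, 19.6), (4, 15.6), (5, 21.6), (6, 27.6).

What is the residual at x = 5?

ŷ = 2.6 + 4·5 = 22.6
r = 21.6 − 22.6 = -1

r = -1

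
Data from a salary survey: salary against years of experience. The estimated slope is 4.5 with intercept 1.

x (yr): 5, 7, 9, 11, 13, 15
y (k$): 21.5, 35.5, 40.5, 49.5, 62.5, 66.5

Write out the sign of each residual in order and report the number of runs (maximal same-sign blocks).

5 runs

x=5: ŷ = 1 + 4.5·5 = 23.5; e = 21.5 − 23.5 = -2
x=7: ŷ = 1 + 4.5·7 = 32.5; e = 35.5 − 32.5 = 3
x=9: ŷ = 1 + 4.5·9 = 41.5; e = 40.5 − 41.5 = -1
x=11: ŷ = 1 + 4.5·11 = 50.5; e = 49.5 − 50.5 = -1
x=13: ŷ = 1 + 4.5·13 = 59.5; e = 62.5 − 59.5 = 3
x=15: ŷ = 1 + 4.5·15 = 68.5; e = 66.5 − 68.5 = -2
Signs: − + − − + −
Runs: −×1, +×1, −×2, +×1, −×1 → 5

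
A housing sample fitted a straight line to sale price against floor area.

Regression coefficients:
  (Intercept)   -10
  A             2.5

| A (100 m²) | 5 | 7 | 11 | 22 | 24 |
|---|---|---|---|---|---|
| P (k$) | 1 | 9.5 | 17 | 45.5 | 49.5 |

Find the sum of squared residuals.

A=5: ŷ = -10 + 2.5·5 = 2.5; e = 1 − 2.5 = -1.5
A=7: ŷ = -10 + 2.5·7 = 7.5; e = 9.5 − 7.5 = 2
A=11: ŷ = -10 + 2.5·11 = 17.5; e = 17 − 17.5 = -0.5
A=22: ŷ = -10 + 2.5·22 = 45; e = 45.5 − 45 = 0.5
A=24: ŷ = -10 + 2.5·24 = 50; e = 49.5 − 50 = -0.5
SSE = 2.25 + 4 + 0.25 + 0.25 + 0.25 = 7

SSE = 7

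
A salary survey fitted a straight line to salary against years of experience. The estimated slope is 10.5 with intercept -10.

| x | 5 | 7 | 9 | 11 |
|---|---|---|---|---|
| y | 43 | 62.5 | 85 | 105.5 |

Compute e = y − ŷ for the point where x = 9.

ŷ = -10 + 10.5·9 = 84.5
e = 85 − 84.5 = 0.5

e = 0.5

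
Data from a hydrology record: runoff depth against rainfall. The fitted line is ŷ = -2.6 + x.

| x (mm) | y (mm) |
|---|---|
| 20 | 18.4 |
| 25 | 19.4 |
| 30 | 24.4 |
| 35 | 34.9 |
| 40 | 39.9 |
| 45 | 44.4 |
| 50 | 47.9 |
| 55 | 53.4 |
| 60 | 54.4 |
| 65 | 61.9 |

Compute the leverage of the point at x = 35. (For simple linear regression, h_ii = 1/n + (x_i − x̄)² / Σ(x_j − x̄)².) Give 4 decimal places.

h = 0.1273

x̄ = (20 + 25 + 30 + 35 + 40 + 45 + 50 + 55 + 60 + 65)/10 = 42.5
Σ(x − x̄)² = 506.25 + 306.25 + 156.25 + 56.25 + 6.25 + 6.25 + 56.25 + 156.25 + 306.25 + 506.25 = 2062.5
h = 1/10 + (-7.5)²/2062.5 = 0.1 + 0.0272727 = 0.1273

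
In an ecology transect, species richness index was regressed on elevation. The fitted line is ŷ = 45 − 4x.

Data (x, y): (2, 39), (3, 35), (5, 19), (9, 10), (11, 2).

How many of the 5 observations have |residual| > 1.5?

x=2: ŷ = 45 − 4·2 = 37; r = 39 − 37 = 2
x=3: ŷ = 45 − 4·3 = 33; r = 35 − 33 = 2
x=5: ŷ = 45 − 4·5 = 25; r = 19 − 25 = -6
x=9: ŷ = 45 − 4·9 = 9; r = 10 − 9 = 1
x=11: ŷ = 45 − 4·11 = 1; r = 2 − 1 = 1
|r| > 1.5: x=2 (|r|=2), x=3 (|r|=2), x=5 (|r|=6) → 3

3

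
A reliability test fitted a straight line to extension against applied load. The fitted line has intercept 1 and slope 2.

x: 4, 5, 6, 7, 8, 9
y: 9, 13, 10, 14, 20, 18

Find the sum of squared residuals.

x=4: ŷ = 1 + 2·4 = 9; e = 9 − 9 = 0
x=5: ŷ = 1 + 2·5 = 11; e = 13 − 11 = 2
x=6: ŷ = 1 + 2·6 = 13; e = 10 − 13 = -3
x=7: ŷ = 1 + 2·7 = 15; e = 14 − 15 = -1
x=8: ŷ = 1 + 2·8 = 17; e = 20 − 17 = 3
x=9: ŷ = 1 + 2·9 = 19; e = 18 − 19 = -1
SSE = 0 + 4 + 9 + 1 + 9 + 1 = 24

SSE = 24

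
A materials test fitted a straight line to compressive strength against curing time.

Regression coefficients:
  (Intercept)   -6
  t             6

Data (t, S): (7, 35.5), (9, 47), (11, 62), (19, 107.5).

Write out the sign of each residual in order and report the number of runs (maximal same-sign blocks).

t=7: Ŝ = -6 + 6·7 = 36; r = 35.5 − 36 = -0.5
t=9: Ŝ = -6 + 6·9 = 48; r = 47 − 48 = -1
t=11: Ŝ = -6 + 6·11 = 60; r = 62 − 60 = 2
t=19: Ŝ = -6 + 6·19 = 108; r = 107.5 − 108 = -0.5
Signs: − − + −
Runs: −×2, +×1, −×1 → 3

3 runs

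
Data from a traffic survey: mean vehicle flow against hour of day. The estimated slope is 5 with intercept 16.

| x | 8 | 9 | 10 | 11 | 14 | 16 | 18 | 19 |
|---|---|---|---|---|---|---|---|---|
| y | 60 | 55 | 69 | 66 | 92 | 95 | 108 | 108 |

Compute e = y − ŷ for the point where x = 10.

ŷ = 16 + 5·10 = 66
e = 69 − 66 = 3

e = 3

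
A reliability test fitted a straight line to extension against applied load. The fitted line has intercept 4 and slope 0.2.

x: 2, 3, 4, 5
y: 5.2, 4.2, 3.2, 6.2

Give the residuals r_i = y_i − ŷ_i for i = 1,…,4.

0.8, -0.4, -1.6, 1.2

x=2: ŷ = 4 + 0.2·2 = 4.4; r = 5.2 − 4.4 = 0.8
x=3: ŷ = 4 + 0.2·3 = 4.6; r = 4.2 − 4.6 = -0.4
x=4: ŷ = 4 + 0.2·4 = 4.8; r = 3.2 − 4.8 = -1.6
x=5: ŷ = 4 + 0.2·5 = 5; r = 6.2 − 5 = 1.2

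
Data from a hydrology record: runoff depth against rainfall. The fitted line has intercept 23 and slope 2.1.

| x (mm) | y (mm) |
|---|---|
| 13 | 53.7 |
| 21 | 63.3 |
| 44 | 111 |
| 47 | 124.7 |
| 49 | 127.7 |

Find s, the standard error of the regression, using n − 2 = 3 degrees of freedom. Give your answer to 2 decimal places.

x=13: ŷ = 23 + 2.1·13 = 50.3; e = 53.7 − 50.3 = 3.4
x=21: ŷ = 23 + 2.1·21 = 67.1; e = 63.3 − 67.1 = -3.8
x=44: ŷ = 23 + 2.1·44 = 115.4; e = 111 − 115.4 = -4.4
x=47: ŷ = 23 + 2.1·47 = 121.7; e = 124.7 − 121.7 = 3
x=49: ŷ = 23 + 2.1·49 = 125.9; e = 127.7 − 125.9 = 1.8
SSE = 11.56 + 14.44 + 19.36 + 9 + 3.24 = 57.6
s = √(57.6/3) = √19.2 ≈ 4.38

s = 4.38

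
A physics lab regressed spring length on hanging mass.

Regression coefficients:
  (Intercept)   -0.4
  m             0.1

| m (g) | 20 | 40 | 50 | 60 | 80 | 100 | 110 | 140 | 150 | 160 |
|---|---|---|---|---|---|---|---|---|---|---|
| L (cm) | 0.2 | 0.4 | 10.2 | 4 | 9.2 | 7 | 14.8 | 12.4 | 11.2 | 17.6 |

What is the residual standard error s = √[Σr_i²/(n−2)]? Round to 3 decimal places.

m=20: ŷ = -0.4 + 0.1·20 = 1.6; r = 0.2 − 1.6 = -1.4
m=40: ŷ = -0.4 + 0.1·40 = 3.6; r = 0.4 − 3.6 = -3.2
m=50: ŷ = -0.4 + 0.1·50 = 4.6; r = 10.2 − 4.6 = 5.6
m=60: ŷ = -0.4 + 0.1·60 = 5.6; r = 4 − 5.6 = -1.6
m=80: ŷ = -0.4 + 0.1·80 = 7.6; r = 9.2 − 7.6 = 1.6
m=100: ŷ = -0.4 + 0.1·100 = 9.6; r = 7 − 9.6 = -2.6
m=110: ŷ = -0.4 + 0.1·110 = 10.6; r = 14.8 − 10.6 = 4.2
m=140: ŷ = -0.4 + 0.1·140 = 13.6; r = 12.4 − 13.6 = -1.2
m=150: ŷ = -0.4 + 0.1·150 = 14.6; r = 11.2 − 14.6 = -3.4
m=160: ŷ = -0.4 + 0.1·160 = 15.6; r = 17.6 − 15.6 = 2
SSE = 1.96 + 10.24 + 31.36 + 2.56 + 2.56 + 6.76 + 17.64 + 1.44 + 11.56 + 4 = 90.08
s = √(90.08/8) = √11.26 ≈ 3.356

s = 3.356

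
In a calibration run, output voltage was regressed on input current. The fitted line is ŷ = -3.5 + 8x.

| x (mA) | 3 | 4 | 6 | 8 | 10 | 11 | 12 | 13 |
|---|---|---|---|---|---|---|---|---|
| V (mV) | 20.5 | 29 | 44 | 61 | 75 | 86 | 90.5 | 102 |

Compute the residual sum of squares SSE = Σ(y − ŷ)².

x=3: ŷ = -3.5 + 8·3 = 20.5; e = 20.5 − 20.5 = 0
x=4: ŷ = -3.5 + 8·4 = 28.5; e = 29 − 28.5 = 0.5
x=6: ŷ = -3.5 + 8·6 = 44.5; e = 44 − 44.5 = -0.5
x=8: ŷ = -3.5 + 8·8 = 60.5; e = 61 − 60.5 = 0.5
x=10: ŷ = -3.5 + 8·10 = 76.5; e = 75 − 76.5 = -1.5
x=11: ŷ = -3.5 + 8·11 = 84.5; e = 86 − 84.5 = 1.5
x=12: ŷ = -3.5 + 8·12 = 92.5; e = 90.5 − 92.5 = -2
x=13: ŷ = -3.5 + 8·13 = 100.5; e = 102 − 100.5 = 1.5
SSE = 0 + 0.25 + 0.25 + 0.25 + 2.25 + 2.25 + 4 + 2.25 = 11.5

SSE = 11.5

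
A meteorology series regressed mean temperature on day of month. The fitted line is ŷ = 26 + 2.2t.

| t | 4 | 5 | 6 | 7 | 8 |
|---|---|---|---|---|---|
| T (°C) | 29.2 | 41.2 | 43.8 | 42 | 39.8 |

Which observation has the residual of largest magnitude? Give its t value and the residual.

t = 4, r = -5.6

t=4: ŷ = 26 + 2.2·4 = 34.8; r = 29.2 − 34.8 = -5.6
t=5: ŷ = 26 + 2.2·5 = 37; r = 41.2 − 37 = 4.2
t=6: ŷ = 26 + 2.2·6 = 39.2; r = 43.8 − 39.2 = 4.6
t=7: ŷ = 26 + 2.2·7 = 41.4; r = 42 − 41.4 = 0.6
t=8: ŷ = 26 + 2.2·8 = 43.6; r = 39.8 − 43.6 = -3.8
Largest |r| is 5.6 at t = 4, residual -5.6.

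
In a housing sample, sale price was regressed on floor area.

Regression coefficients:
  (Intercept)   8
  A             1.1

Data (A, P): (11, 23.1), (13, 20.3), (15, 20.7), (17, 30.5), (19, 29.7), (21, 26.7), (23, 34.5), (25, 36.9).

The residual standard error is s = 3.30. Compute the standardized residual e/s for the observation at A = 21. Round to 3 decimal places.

-1.333

P̂ = 8 + 1.1·21 = 31.1
e = 26.7 − 31.1 = -4.4
e/s = -4.4 / 3.30 = -1.333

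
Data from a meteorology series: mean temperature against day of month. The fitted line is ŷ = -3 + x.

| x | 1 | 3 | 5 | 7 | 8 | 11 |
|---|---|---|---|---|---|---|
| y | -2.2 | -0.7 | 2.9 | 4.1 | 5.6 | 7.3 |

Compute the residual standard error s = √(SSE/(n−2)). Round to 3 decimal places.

x=1: ŷ = -3 + 1 = -2; e = -2.2 − (-2) = -0.2
x=3: ŷ = -3 + 3 = 0; e = -0.7 − 0 = -0.7
x=5: ŷ = -3 + 5 = 2; e = 2.9 − 2 = 0.9
x=7: ŷ = -3 + 7 = 4; e = 4.1 − 4 = 0.1
x=8: ŷ = -3 + 8 = 5; e = 5.6 − 5 = 0.6
x=11: ŷ = -3 + 11 = 8; e = 7.3 − 8 = -0.7
SSE = 0.04 + 0.49 + 0.81 + 0.01 + 0.36 + 0.49 = 2.2
s = √(2.2/4) = √0.55 ≈ 0.742

s = 0.742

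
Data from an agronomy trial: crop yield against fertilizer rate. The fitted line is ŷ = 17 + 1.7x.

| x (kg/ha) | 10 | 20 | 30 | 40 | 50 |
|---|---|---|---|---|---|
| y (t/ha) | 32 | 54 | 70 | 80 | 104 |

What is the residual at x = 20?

r = 3

ŷ = 17 + 1.7·20 = 51
r = 54 − 51 = 3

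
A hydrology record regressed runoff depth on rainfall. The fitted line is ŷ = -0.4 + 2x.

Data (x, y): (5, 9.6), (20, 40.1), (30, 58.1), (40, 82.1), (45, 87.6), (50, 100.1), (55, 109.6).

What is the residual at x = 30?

ŷ = -0.4 + 2·30 = 59.6
r = 58.1 − 59.6 = -1.5

r = -1.5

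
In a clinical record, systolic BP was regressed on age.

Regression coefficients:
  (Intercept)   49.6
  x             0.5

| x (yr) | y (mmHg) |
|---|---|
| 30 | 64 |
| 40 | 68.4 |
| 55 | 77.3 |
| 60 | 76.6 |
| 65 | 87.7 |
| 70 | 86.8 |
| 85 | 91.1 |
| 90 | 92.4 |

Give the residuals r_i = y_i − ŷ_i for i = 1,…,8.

x=30: ŷ = 49.6 + 0.5·30 = 64.6; r = 64 − 64.6 = -0.6
x=40: ŷ = 49.6 + 0.5·40 = 69.6; r = 68.4 − 69.6 = -1.2
x=55: ŷ = 49.6 + 0.5·55 = 77.1; r = 77.3 − 77.1 = 0.2
x=60: ŷ = 49.6 + 0.5·60 = 79.6; r = 76.6 − 79.6 = -3
x=65: ŷ = 49.6 + 0.5·65 = 82.1; r = 87.7 − 82.1 = 5.6
x=70: ŷ = 49.6 + 0.5·70 = 84.6; r = 86.8 − 84.6 = 2.2
x=85: ŷ = 49.6 + 0.5·85 = 92.1; r = 91.1 − 92.1 = -1
x=90: ŷ = 49.6 + 0.5·90 = 94.6; r = 92.4 − 94.6 = -2.2

-0.6, -1.2, 0.2, -3, 5.6, 2.2, -1, -2.2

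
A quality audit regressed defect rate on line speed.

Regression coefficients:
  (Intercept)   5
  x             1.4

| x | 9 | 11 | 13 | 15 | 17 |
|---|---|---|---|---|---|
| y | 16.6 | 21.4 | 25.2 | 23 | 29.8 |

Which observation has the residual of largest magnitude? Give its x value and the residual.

x=9: ŷ = 5 + 1.4·9 = 17.6; r = 16.6 − 17.6 = -1
x=11: ŷ = 5 + 1.4·11 = 20.4; r = 21.4 − 20.4 = 1
x=13: ŷ = 5 + 1.4·13 = 23.2; r = 25.2 − 23.2 = 2
x=15: ŷ = 5 + 1.4·15 = 26; r = 23 − 26 = -3
x=17: ŷ = 5 + 1.4·17 = 28.8; r = 29.8 − 28.8 = 1
Largest |r| is 3 at x = 15, residual -3.

x = 15, r = -3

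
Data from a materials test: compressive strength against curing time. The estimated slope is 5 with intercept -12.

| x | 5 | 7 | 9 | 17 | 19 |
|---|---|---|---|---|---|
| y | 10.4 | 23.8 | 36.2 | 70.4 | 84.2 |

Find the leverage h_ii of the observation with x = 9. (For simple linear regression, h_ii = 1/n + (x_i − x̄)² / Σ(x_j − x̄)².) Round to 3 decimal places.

x̄ = (5 + 7 + 9 + 17 + 19)/5 = 11.4
Σ(x − x̄)² = 40.96 + 19.36 + 5.76 + 31.36 + 57.76 = 155.2
h = 1/5 + (-2.4)²/155.2 = 0.2 + 0.0371134 = 0.237

h = 0.237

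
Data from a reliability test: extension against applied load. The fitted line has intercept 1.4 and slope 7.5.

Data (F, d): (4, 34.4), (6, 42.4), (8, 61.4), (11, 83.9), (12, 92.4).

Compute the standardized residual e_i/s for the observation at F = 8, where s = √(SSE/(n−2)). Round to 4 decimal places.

0.0000

F=4: d̂ = 1.4 + 7.5·4 = 31.4; e = 34.4 − 31.4 = 3
F=6: d̂ = 1.4 + 7.5·6 = 46.4; e = 42.4 − 46.4 = -4
F=8: d̂ = 1.4 + 7.5·8 = 61.4; e = 61.4 − 61.4 = 0
F=11: d̂ = 1.4 + 7.5·11 = 83.9; e = 83.9 − 83.9 = 0
F=12: d̂ = 1.4 + 7.5·12 = 91.4; e = 92.4 − 91.4 = 1
SSE = 9 + 16 + 0 + 0 + 1 = 26
s = √(26/3) = 2.94392
e/s = 0 / 2.94392 = 0.0000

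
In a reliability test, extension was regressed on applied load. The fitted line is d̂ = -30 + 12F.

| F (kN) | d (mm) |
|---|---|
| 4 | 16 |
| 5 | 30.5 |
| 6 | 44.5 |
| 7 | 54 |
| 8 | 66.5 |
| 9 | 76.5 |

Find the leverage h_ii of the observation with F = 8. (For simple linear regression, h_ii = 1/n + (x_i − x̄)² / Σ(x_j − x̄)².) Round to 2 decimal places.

h = 0.30

F̄ = (4 + 5 + 6 + 7 + 8 + 9)/6 = 6.5
Σ(F − F̄)² = 6.25 + 2.25 + 0.25 + 0.25 + 2.25 + 6.25 = 17.5
h = 1/6 + (1.5)²/17.5 = 0.166667 + 0.128571 = 0.30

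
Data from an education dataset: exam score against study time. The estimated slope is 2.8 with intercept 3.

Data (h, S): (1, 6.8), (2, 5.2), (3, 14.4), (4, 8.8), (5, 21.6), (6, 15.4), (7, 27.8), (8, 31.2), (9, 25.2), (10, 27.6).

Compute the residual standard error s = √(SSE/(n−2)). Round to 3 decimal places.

h=1: ŷ = 3 + 2.8·1 = 5.8; e = 6.8 − 5.8 = 1
h=2: ŷ = 3 + 2.8·2 = 8.6; e = 5.2 − 8.6 = -3.4
h=3: ŷ = 3 + 2.8·3 = 11.4; e = 14.4 − 11.4 = 3
h=4: ŷ = 3 + 2.8·4 = 14.2; e = 8.8 − 14.2 = -5.4
h=5: ŷ = 3 + 2.8·5 = 17; e = 21.6 − 17 = 4.6
h=6: ŷ = 3 + 2.8·6 = 19.8; e = 15.4 − 19.8 = -4.4
h=7: ŷ = 3 + 2.8·7 = 22.6; e = 27.8 − 22.6 = 5.2
h=8: ŷ = 3 + 2.8·8 = 25.4; e = 31.2 − 25.4 = 5.8
h=9: ŷ = 3 + 2.8·9 = 28.2; e = 25.2 − 28.2 = -3
h=10: ŷ = 3 + 2.8·10 = 31; e = 27.6 − 31 = -3.4
SSE = 1 + 11.56 + 9 + 29.16 + 21.16 + 19.36 + 27.04 + 33.64 + 9 + 11.56 = 172.48
s = √(172.48/8) = √21.56 ≈ 4.643

s = 4.643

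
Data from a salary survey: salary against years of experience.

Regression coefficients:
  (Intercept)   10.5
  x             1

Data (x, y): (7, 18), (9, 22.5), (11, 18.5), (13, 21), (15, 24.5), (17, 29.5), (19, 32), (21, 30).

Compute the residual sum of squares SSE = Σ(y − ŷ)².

x=7: ŷ = 10.5 + 7 = 17.5; r = 18 − 17.5 = 0.5
x=9: ŷ = 10.5 + 9 = 19.5; r = 22.5 − 19.5 = 3
x=11: ŷ = 10.5 + 11 = 21.5; r = 18.5 − 21.5 = -3
x=13: ŷ = 10.5 + 13 = 23.5; r = 21 − 23.5 = -2.5
x=15: ŷ = 10.5 + 15 = 25.5; r = 24.5 − 25.5 = -1
x=17: ŷ = 10.5 + 17 = 27.5; r = 29.5 − 27.5 = 2
x=19: ŷ = 10.5 + 19 = 29.5; r = 32 − 29.5 = 2.5
x=21: ŷ = 10.5 + 21 = 31.5; r = 30 − 31.5 = -1.5
SSE = 0.25 + 9 + 9 + 6.25 + 1 + 4 + 6.25 + 2.25 = 38

SSE = 38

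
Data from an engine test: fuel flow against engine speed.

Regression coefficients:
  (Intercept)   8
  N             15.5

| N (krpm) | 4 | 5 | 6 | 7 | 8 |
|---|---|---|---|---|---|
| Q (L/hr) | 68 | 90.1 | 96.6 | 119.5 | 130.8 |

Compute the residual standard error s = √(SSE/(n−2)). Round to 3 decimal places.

s = 4.280

N=4: Q̂ = 8 + 15.5·4 = 70; e = 68 − 70 = -2
N=5: Q̂ = 8 + 15.5·5 = 85.5; e = 90.1 − 85.5 = 4.6
N=6: Q̂ = 8 + 15.5·6 = 101; e = 96.6 − 101 = -4.4
N=7: Q̂ = 8 + 15.5·7 = 116.5; e = 119.5 − 116.5 = 3
N=8: Q̂ = 8 + 15.5·8 = 132; e = 130.8 − 132 = -1.2
SSE = 4 + 21.16 + 19.36 + 9 + 1.44 = 54.96
s = √(54.96/3) = √18.32 ≈ 4.280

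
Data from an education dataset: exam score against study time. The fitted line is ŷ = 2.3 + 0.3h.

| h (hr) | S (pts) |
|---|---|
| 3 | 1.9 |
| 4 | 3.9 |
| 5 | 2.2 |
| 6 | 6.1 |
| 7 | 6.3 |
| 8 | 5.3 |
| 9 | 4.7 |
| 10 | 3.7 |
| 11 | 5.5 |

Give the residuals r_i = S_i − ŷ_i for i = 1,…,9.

-1.3, 0.4, -1.6, 2, 1.9, 0.6, -0.3, -1.6, -0.1

h=3: ŷ = 2.3 + 0.3·3 = 3.2; r = 1.9 − 3.2 = -1.3
h=4: ŷ = 2.3 + 0.3·4 = 3.5; r = 3.9 − 3.5 = 0.4
h=5: ŷ = 2.3 + 0.3·5 = 3.8; r = 2.2 − 3.8 = -1.6
h=6: ŷ = 2.3 + 0.3·6 = 4.1; r = 6.1 − 4.1 = 2
h=7: ŷ = 2.3 + 0.3·7 = 4.4; r = 6.3 − 4.4 = 1.9
h=8: ŷ = 2.3 + 0.3·8 = 4.7; r = 5.3 − 4.7 = 0.6
h=9: ŷ = 2.3 + 0.3·9 = 5; r = 4.7 − 5 = -0.3
h=10: ŷ = 2.3 + 0.3·10 = 5.3; r = 3.7 − 5.3 = -1.6
h=11: ŷ = 2.3 + 0.3·11 = 5.6; r = 5.5 − 5.6 = -0.1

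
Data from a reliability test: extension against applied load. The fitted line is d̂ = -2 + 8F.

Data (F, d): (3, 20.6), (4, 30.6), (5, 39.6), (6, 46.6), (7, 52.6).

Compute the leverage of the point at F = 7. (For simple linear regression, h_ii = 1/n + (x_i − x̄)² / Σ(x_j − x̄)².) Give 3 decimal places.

h = 0.600

F̄ = (3 + 4 + 5 + 6 + 7)/5 = 5
Σ(F − F̄)² = 4 + 1 + 0 + 1 + 4 = 10
h = 1/5 + (2)²/10 = 0.2 + 0.4 = 0.600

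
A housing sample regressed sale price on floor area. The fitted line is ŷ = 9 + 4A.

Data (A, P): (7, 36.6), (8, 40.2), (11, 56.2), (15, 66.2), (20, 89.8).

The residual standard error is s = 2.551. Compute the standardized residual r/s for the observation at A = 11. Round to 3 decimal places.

ŷ = 9 + 4·11 = 53
r = 56.2 − 53 = 3.2
r/s = 3.2 / 2.551 = 1.254

1.254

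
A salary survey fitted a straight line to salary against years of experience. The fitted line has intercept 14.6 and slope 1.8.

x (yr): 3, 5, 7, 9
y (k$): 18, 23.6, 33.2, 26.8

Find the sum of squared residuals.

x=3: ŷ = 14.6 + 1.8·3 = 20; r = 18 − 20 = -2
x=5: ŷ = 14.6 + 1.8·5 = 23.6; r = 23.6 − 23.6 = 0
x=7: ŷ = 14.6 + 1.8·7 = 27.2; r = 33.2 − 27.2 = 6
x=9: ŷ = 14.6 + 1.8·9 = 30.8; r = 26.8 − 30.8 = -4
SSE = 4 + 0 + 36 + 16 = 56

SSE = 56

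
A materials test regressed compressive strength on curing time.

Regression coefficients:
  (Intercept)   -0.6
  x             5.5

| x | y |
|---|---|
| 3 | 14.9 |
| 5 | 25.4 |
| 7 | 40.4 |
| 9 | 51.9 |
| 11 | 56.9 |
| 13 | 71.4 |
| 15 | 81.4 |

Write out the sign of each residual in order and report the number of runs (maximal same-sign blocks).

5 runs

x=3: ŷ = -0.6 + 5.5·3 = 15.9; r = 14.9 − 15.9 = -1
x=5: ŷ = -0.6 + 5.5·5 = 26.9; r = 25.4 − 26.9 = -1.5
x=7: ŷ = -0.6 + 5.5·7 = 37.9; r = 40.4 − 37.9 = 2.5
x=9: ŷ = -0.6 + 5.5·9 = 48.9; r = 51.9 − 48.9 = 3
x=11: ŷ = -0.6 + 5.5·11 = 59.9; r = 56.9 − 59.9 = -3
x=13: ŷ = -0.6 + 5.5·13 = 70.9; r = 71.4 − 70.9 = 0.5
x=15: ŷ = -0.6 + 5.5·15 = 81.9; r = 81.4 − 81.9 = -0.5
Signs: − − + + − + −
Runs: −×2, +×2, −×1, +×1, −×1 → 5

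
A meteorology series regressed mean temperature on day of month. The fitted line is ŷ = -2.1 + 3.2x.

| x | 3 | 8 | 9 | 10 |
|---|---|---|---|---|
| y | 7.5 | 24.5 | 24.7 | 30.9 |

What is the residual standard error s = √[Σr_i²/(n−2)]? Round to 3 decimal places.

x=3: ŷ = -2.1 + 3.2·3 = 7.5; r = 7.5 − 7.5 = 0
x=8: ŷ = -2.1 + 3.2·8 = 23.5; r = 24.5 − 23.5 = 1
x=9: ŷ = -2.1 + 3.2·9 = 26.7; r = 24.7 − 26.7 = -2
x=10: ŷ = -2.1 + 3.2·10 = 29.9; r = 30.9 − 29.9 = 1
SSE = 0 + 1 + 4 + 1 = 6
s = √(6/2) = √3 ≈ 1.732

s = 1.732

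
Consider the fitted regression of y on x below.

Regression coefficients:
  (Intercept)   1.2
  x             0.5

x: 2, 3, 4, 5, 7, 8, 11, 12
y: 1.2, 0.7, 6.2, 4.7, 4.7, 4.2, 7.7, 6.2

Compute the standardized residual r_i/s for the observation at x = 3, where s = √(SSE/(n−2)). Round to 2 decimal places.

-1.15

x=2: ŷ = 1.2 + 0.5·2 = 2.2; r = 1.2 − 2.2 = -1
x=3: ŷ = 1.2 + 0.5·3 = 2.7; r = 0.7 − 2.7 = -2
x=4: ŷ = 1.2 + 0.5·4 = 3.2; r = 6.2 − 3.2 = 3
x=5: ŷ = 1.2 + 0.5·5 = 3.7; r = 4.7 − 3.7 = 1
x=7: ŷ = 1.2 + 0.5·7 = 4.7; r = 4.7 − 4.7 = 0
x=8: ŷ = 1.2 + 0.5·8 = 5.2; r = 4.2 − 5.2 = -1
x=11: ŷ = 1.2 + 0.5·11 = 6.7; r = 7.7 − 6.7 = 1
x=12: ŷ = 1.2 + 0.5·12 = 7.2; r = 6.2 − 7.2 = -1
SSE = 1 + 4 + 9 + 1 + 0 + 1 + 1 + 1 = 18
s = √(18/6) = 1.73205
r/s = -2 / 1.73205 = -1.15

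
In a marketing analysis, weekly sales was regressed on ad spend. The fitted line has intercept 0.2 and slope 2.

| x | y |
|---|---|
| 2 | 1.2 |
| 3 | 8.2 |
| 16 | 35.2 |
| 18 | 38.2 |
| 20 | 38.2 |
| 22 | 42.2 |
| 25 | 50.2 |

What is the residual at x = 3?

ŷ = 0.2 + 2·3 = 6.2
e = 8.2 − 6.2 = 2

e = 2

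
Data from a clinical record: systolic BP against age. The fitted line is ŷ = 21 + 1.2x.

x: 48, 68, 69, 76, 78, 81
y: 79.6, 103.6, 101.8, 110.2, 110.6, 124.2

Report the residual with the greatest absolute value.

x=48: ŷ = 21 + 1.2·48 = 78.6; r = 79.6 − 78.6 = 1
x=68: ŷ = 21 + 1.2·68 = 102.6; r = 103.6 − 102.6 = 1
x=69: ŷ = 21 + 1.2·69 = 103.8; r = 101.8 − 103.8 = -2
x=76: ŷ = 21 + 1.2·76 = 112.2; r = 110.2 − 112.2 = -2
x=78: ŷ = 21 + 1.2·78 = 114.6; r = 110.6 − 114.6 = -4
x=81: ŷ = 21 + 1.2·81 = 118.2; r = 124.2 − 118.2 = 6
Largest |r| is 6 at x = 81, residual 6.

r = 6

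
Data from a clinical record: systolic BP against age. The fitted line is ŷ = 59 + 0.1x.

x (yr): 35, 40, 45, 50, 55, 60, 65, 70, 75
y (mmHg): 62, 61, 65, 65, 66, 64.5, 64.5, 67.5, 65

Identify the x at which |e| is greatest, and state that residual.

x=35: ŷ = 59 + 0.1·35 = 62.5; e = 62 − 62.5 = -0.5
x=40: ŷ = 59 + 0.1·40 = 63; e = 61 − 63 = -2
x=45: ŷ = 59 + 0.1·45 = 63.5; e = 65 − 63.5 = 1.5
x=50: ŷ = 59 + 0.1·50 = 64; e = 65 − 64 = 1
x=55: ŷ = 59 + 0.1·55 = 64.5; e = 66 − 64.5 = 1.5
x=60: ŷ = 59 + 0.1·60 = 65; e = 64.5 − 65 = -0.5
x=65: ŷ = 59 + 0.1·65 = 65.5; e = 64.5 − 65.5 = -1
x=70: ŷ = 59 + 0.1·70 = 66; e = 67.5 − 66 = 1.5
x=75: ŷ = 59 + 0.1·75 = 66.5; e = 65 − 66.5 = -1.5
Largest |e| is 2 at x = 40, residual -2.

x = 40, e = -2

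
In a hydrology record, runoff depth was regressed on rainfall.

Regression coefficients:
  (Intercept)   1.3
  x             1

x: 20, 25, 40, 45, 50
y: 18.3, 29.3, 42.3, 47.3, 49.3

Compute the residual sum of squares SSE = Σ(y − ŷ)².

x=20: ŷ = 1.3 + 20 = 21.3; r = 18.3 − 21.3 = -3
x=25: ŷ = 1.3 + 25 = 26.3; r = 29.3 − 26.3 = 3
x=40: ŷ = 1.3 + 40 = 41.3; r = 42.3 − 41.3 = 1
x=45: ŷ = 1.3 + 45 = 46.3; r = 47.3 − 46.3 = 1
x=50: ŷ = 1.3 + 50 = 51.3; r = 49.3 − 51.3 = -2
SSE = 9 + 9 + 1 + 1 + 4 = 24

SSE = 24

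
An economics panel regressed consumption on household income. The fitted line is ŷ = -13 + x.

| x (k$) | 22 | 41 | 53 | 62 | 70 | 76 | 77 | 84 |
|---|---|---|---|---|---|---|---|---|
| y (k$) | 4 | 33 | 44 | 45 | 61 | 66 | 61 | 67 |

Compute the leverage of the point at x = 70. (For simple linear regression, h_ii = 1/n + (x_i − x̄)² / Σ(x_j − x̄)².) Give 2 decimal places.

x̄ = (22 + 41 + 53 + 62 + 70 + 76 + 77 + 84)/8 = 60.625
Σ(x − x̄)² = 1491.89 + 385.141 + 58.1406 + 1.89062 + 87.8906 + 236.391 + 268.141 + 546.391 = 3075.88
h = 1/8 + (9.375)²/3075.88 = 0.125 + 0.0285742 = 0.15

h = 0.15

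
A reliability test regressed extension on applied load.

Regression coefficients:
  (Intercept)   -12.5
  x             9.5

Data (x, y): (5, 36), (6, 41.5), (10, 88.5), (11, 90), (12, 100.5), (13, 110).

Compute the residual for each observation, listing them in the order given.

x=5: ŷ = -12.5 + 9.5·5 = 35; e = 36 − 35 = 1
x=6: ŷ = -12.5 + 9.5·6 = 44.5; e = 41.5 − 44.5 = -3
x=10: ŷ = -12.5 + 9.5·10 = 82.5; e = 88.5 − 82.5 = 6
x=11: ŷ = -12.5 + 9.5·11 = 92; e = 90 − 92 = -2
x=12: ŷ = -12.5 + 9.5·12 = 101.5; e = 100.5 − 101.5 = -1
x=13: ŷ = -12.5 + 9.5·13 = 111; e = 110 − 111 = -1

1, -3, 6, -2, -1, -1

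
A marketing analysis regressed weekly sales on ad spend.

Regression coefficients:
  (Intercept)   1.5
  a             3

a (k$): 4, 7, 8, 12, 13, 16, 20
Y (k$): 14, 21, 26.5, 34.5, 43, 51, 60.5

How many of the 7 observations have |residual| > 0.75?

a=4: Ŷ = 1.5 + 3·4 = 13.5; e = 14 − 13.5 = 0.5
a=7: Ŷ = 1.5 + 3·7 = 22.5; e = 21 − 22.5 = -1.5
a=8: Ŷ = 1.5 + 3·8 = 25.5; e = 26.5 − 25.5 = 1
a=12: Ŷ = 1.5 + 3·12 = 37.5; e = 34.5 − 37.5 = -3
a=13: Ŷ = 1.5 + 3·13 = 40.5; e = 43 − 40.5 = 2.5
a=16: Ŷ = 1.5 + 3·16 = 49.5; e = 51 − 49.5 = 1.5
a=20: Ŷ = 1.5 + 3·20 = 61.5; e = 60.5 − 61.5 = -1
|e| > 0.75: a=7 (|e|=1.5), a=8 (|e|=1), a=12 (|e|=3), a=13 (|e|=2.5), a=16 (|e|=1.5), a=20 (|e|=1) → 6

6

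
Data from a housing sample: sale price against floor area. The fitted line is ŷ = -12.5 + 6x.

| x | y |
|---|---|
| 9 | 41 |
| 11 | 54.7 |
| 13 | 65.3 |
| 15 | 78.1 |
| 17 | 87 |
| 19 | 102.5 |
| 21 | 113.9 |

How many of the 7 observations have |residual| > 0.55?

4

x=9: ŷ = -12.5 + 6·9 = 41.5; e = 41 − 41.5 = -0.5
x=11: ŷ = -12.5 + 6·11 = 53.5; e = 54.7 − 53.5 = 1.2
x=13: ŷ = -12.5 + 6·13 = 65.5; e = 65.3 − 65.5 = -0.2
x=15: ŷ = -12.5 + 6·15 = 77.5; e = 78.1 − 77.5 = 0.6
x=17: ŷ = -12.5 + 6·17 = 89.5; e = 87 − 89.5 = -2.5
x=19: ŷ = -12.5 + 6·19 = 101.5; e = 102.5 − 101.5 = 1
x=21: ŷ = -12.5 + 6·21 = 113.5; e = 113.9 − 113.5 = 0.4
|e| > 0.55: x=11 (|e|=1.2), x=15 (|e|=0.6), x=17 (|e|=2.5), x=19 (|e|=1) → 4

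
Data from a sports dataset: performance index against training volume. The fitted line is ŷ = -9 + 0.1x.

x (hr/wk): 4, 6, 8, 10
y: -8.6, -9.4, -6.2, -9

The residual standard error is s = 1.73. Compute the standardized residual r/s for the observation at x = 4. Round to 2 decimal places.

0.00

ŷ = -9 + 0.1·4 = -8.6
r = -8.6 − (-8.6) = 0
r/s = 0 / 1.73 = 0.00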